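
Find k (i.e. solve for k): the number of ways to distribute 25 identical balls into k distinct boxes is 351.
Stars and bars: the count is C(25+k−1, k−1), increasing in k. k=2: C(26,1) = 26, k=3: C(27,2) = 351 ✓. So k = 3.

Answer: 3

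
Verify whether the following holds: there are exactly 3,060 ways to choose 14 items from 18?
True

Solution: C(18,14) = 3,060.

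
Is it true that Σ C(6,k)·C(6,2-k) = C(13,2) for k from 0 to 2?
False

Vandermonde's identity gives C(12,2) = 66; RHS C(13,2) = 78.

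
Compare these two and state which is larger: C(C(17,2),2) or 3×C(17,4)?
C(C(17,2),2)=9,180, 3×C(17,4)=7,140.

Answer: C(C(17,2),2)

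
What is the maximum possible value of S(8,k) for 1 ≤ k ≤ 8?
Row S(8,k) for k = 1..8 (via S(n,k) = k·S(n−1,k) + S(n−1,k−1)): 1, 127, 966, 1,701, 1,050, 266, 28, 1. The row is unimodal; maximum at k = 4: 1,701.

Answer: 1,701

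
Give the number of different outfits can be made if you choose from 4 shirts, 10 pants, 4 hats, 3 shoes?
480

Reasoning: By the multiplication principle: 4 × 10 × 4 × 3 = 480.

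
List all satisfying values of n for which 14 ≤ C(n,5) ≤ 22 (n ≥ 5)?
7

Working:
C(6,5)=6; C(7,5)=21; C(8,5)=56. So valid n = 7.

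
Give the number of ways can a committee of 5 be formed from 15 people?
3,003

Explanation: C(15,5) = 15! / (5! × (15-5)!)
         = 15! / (5! × 10!)
         = 3,003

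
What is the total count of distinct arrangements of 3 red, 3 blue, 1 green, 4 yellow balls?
46,200

Solution: Multinomial: 11!/(3! × 3! × 1! × 4!) = 46,200.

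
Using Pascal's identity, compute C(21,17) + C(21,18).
7,315

C(21,17) + C(21,18) = C(22,18) = 7,315.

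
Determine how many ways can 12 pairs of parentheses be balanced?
208,012

Using the Catalan number formula: C_n = C(2n, n) / (n+1)
C_12 = C(24, 12) / (12+1)
     = 2704156 / 13
     = 208,012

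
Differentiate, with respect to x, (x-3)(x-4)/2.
d/dx[(x-3)(x-4)] = (x-4) + (x-3) = 2x - 7. Dividing by 2 gives (2x - 7)/2.
Final answer: (2x - 7)/2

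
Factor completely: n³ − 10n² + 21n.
n(n − 3)(n − 7)

Solution: n³ − 10n² + 21n = n(n² − 10n + 21) = n(n − 3)(n − 7).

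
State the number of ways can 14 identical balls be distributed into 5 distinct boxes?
3,060

Solution: C(14+5-1, 5-1) = C(18, 4) = 3,060.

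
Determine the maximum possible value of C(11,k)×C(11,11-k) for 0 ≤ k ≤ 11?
213,444

Explanation: C(11,k)·C(11,11-k) = C(11,k)², maximised at the centre k = 5: C(11,5)² = 213,444.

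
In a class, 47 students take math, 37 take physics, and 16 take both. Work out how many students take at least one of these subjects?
68

|A∪B| = |A|+|B|-|A∩B| = 47+37-16 = 68.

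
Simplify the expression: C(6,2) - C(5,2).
5

Reasoning: C(6,2) - C(5,2) = C(5,1) = 5.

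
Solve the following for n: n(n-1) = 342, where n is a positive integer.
n² − n − 342 = 0, so n = (1 ± √(1 + 4·342))/2 = (1 ± √1,369)/2 = (1 ± 37)/2, i.e. n = 19 or n = -18. Taking the positive root, n = 19 (check: 19×18 = 342).

Answer: 19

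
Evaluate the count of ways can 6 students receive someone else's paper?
Using D(n) = (n-1)[D(n-1) + D(n-2)]:
D(6) = (6-1) × [D(5) + D(4)]
      = 5 × [44 + 9]
      = 5 × 53
      = 265

Answer: 265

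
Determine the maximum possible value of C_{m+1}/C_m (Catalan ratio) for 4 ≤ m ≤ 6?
13/4

C_{m+1}/C_m = 2(2m+1)/(m+2), which increases with m. Maximum at m = 6: 2·13/8 = 13/4.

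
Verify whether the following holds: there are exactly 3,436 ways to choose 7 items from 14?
False

Working:
C(14,7) = 3,432 ≠ 3436.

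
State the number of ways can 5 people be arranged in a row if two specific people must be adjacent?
48

Reasoning: Treat pair as unit: (5-1)! arrangements × 2 internal orders = 48.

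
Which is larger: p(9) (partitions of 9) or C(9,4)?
C(9,4)

Working:
Pentagonal recurrence p(n) = p(n−1) + p(n−2) − p(n−5) − p(n−7) + …: p(9) = p(8) + p(7) − p(4) − p(2) = 22 + 15 − 5 − 2 = 30; C(9,4) = 126.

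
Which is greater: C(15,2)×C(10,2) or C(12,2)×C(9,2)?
C(15,2)×C(10,2)

Explanation: C(15,2)×C(10,2)=4,725, C(12,2)×C(9,2)=2,376.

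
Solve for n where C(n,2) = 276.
24

Reasoning: C(n,2) = n(n−1)/2! is increasing in n, and n(n−1) = 2!·276 = 552 ≈ (n−0.5)^2 gives n ≈ 24.0. Check: C(22,2) = 231, C(23,2) = 253, C(24,2) = 276 ✓. So n = 24.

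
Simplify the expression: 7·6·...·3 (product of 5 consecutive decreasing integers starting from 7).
2,520

Explanation: This is P(7,5) = 7!/(2)! = 2,520.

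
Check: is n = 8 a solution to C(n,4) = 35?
No
C(8,4) = 8·7·6·5/4! = 1,680/24 = 70, which does not equal 35.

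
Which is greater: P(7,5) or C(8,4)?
P(7,5)

Working:
P(7,5)=2,520, C(8,4)=70.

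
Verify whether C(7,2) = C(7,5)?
True

Reasoning: Symmetry C(n,k) = C(n,n-k): C(7,2) = 21 and C(7,5) = 21. Both sides agree, so the statement holds.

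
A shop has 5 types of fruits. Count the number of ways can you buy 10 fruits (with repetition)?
Stars and bars: C(10+5-1, 10) = C(14, 10) = 1,001.
Final answer: 1,001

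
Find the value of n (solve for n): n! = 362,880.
n! is strictly increasing. 7! = 5,040, 8! = 40,320, 9! = 362,880 ✓. So n = 9.
Final answer: 9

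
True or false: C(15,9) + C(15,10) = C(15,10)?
Pascal's identity gives C(16,10) = 8,008, whereas C(15,10) = 3,003.

Answer: False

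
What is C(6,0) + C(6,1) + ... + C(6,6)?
Sum of binomial coefficients = 2^6 = 64.

Answer: 64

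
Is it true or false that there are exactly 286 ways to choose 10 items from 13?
True

Explanation: C(13,10) = 286.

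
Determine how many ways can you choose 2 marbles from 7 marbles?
21

Reasoning: C(7,2) = 7! / (2! × (7-2)!)
         = 7! / (2! × 5!)
         = 21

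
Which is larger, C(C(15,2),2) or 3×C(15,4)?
C(C(15,2),2)

Working:
C(C(15,2),2)=5,460, 3×C(15,4)=4,095.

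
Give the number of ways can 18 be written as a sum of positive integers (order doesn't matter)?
385

Pentagonal recurrence p(n) = p(n−1) + p(n−2) − p(n−5) − p(n−7) + …: p(18) = p(17) + p(16) − p(13) − p(11) + p(6) + p(3) = 297 + 231 − 101 − 56 + 11 + 3 = 385.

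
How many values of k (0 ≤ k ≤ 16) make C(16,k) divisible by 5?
Checking C(16,k) mod 5 for k = 0..16: divisible at k = 2, 3, 4, 7, 8, 9, 12, 13, 14. That's 9 values.

Answer: 9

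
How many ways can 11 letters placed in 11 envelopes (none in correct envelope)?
Using D(n) = (n-1)[D(n-1) + D(n-2)]:
D(11) = (11-1) × [D(10) + D(9)]
      = 10 × [1334961 + 133496]
      = 10 × 1468457
      = 14,684,570

Answer: 14,684,570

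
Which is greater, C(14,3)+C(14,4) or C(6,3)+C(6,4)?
C(14,3)+C(14,4)

Explanation: First=1,365, Second=35.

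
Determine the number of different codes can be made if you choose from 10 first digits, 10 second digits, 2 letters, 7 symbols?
1,400

Working:
By the multiplication principle: 10 × 10 × 2 × 7 = 1,400.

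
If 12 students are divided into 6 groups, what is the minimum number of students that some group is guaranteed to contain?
Pigeonhole: ⌈12/6⌉ = 2.

Answer: 2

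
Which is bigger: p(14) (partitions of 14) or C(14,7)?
C(14,7)
Pentagonal recurrence p(n) = p(n−1) + p(n−2) − p(n−5) − p(n−7) + …: p(14) = p(13) + p(12) − p(9) − p(7) + p(2) = 101 + 77 − 30 − 15 + 2 = 135; C(14,7) = 3,432.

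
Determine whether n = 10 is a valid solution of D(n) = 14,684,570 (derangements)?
No

Working:
D(10) = (10-1)·[D(9) + D(8)] = 9·[133,496 + 14,833] = 1,334,961, which does not equal 14,684,570.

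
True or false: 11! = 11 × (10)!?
True

Explanation: By definition n! = n × (n-1)!, so 11! = 11 × 10!.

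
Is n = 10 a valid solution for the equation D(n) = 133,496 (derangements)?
No

Reasoning: D(10) = (10-1)·[D(9) + D(8)] = 9·[133,496 + 14,833] = 1,334,961, which does not equal 133,496.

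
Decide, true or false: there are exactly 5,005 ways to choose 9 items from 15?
True

C(15,9) = 5,005.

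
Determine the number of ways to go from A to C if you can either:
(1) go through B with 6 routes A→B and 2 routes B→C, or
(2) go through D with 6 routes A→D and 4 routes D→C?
36
Route via B: 6×2=12. Route via D: 6×4=24. Total: 36.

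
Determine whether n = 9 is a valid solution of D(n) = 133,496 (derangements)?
Yes

Reasoning: D(9) = (9-1)·[D(8) + D(7)] = 8·[14,833 + 1,854] = 133,496, which equals 133,496.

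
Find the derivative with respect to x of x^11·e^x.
Product rule: d/dx[x^11]·e^x + x^11·d/dx[e^x] = 11x^{10}e^x + x^11e^x.
Final answer: (11x^10 + x^11)e^x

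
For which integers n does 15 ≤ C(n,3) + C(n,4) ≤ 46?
5, 6

Reasoning: C(4,3)+C(4,4)=5; C(5,3)+C(5,4)=15; C(6,3)+C(6,4)=35; C(7,3)+C(7,4)=70. So valid n = 5, 6.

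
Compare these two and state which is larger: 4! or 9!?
9!
4!=24, 9!=362,880. 9! > 4!.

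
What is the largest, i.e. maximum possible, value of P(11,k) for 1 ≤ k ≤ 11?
P(11,k) increases in k, so maximum at k = 11: 11! = 39,916,800.
Final answer: 39,916,800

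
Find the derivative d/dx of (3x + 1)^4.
Chain rule: 4(3x+1)^{3} × 3 = 12(3x+1)^{3}.
Final answer: 12(3x + 1)^3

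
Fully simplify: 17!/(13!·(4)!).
2,380

Explanation: This is C(17,13) = 2,380.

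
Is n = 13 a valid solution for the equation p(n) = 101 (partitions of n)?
Pentagonal recurrence p(n) = p(n−1) + p(n−2) − p(n−5) − p(n−7) + …: p(13) = p(12) + p(11) − p(8) − p(6) + p(1) = 77 + 56 − 22 − 11 + 1 = 101, which equals 101.

Answer: Yes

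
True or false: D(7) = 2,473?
False

Derangements of 7 elements: D(7) = (7-1)·[D(6) + D(5)] = 6·[265 + 44] = 1,854.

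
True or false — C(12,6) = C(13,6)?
False

Working:
LHS = C(12,6) = 924; RHS = C(13,6) = 1,716. 924 ≠ 1,716, so the statement does not hold.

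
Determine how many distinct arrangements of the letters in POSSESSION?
Word has 10 letters (P=1, O=2, S=4, E=1, I=1, N=1). Arrangements: 10!/Π(k!) = 75,600.

Answer: 75,600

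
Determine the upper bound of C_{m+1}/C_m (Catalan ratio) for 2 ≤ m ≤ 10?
7/2

C_{m+1}/C_m = 2(2m+1)/(m+2), which increases with m. Maximum at m = 10: 2·21/12 = 7/2.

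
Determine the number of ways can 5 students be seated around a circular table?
Circular arrangements: (5-1)! = 24.
Final answer: 24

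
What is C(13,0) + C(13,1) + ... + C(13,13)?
8,192

Working:
Sum of binomial coefficients = 2^13 = 8,192.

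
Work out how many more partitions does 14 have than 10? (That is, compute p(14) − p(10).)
93

Reasoning: Pentagonal recurrence p(n) = p(n−1) + p(n−2) − p(n−5) − p(n−7) + …: p(14) = p(13) + p(12) − p(9) − p(7) + p(2) = 101 + 77 − 30 − 15 + 2 = 135.
p(10) = p(9) + p(8) − p(5) − p(3) = 30 + 22 − 7 − 3 = 42.
Difference = 135 − 42 = 93.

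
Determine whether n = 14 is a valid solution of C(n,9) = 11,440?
No

Solution: C(14,9) = 14·13·12·11·10·9·8·7·6/9! = 726,485,760/362,880 = 2,002, which does not equal 11,440.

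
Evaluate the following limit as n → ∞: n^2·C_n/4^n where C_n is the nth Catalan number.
∞
C_n ~ 4^n/(n^(3/2)√π), so n^2·C_n/4^n ~ n^(2 − 3/2)/√π → ∞.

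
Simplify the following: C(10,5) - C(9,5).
126

C(10,5) - C(9,5) = C(9,4) = 126.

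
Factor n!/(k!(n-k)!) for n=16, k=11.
This is the binomial coefficient C(16,11) = 4,368.

Answer: C(16,11) = 4,368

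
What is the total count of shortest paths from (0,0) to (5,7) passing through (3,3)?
To (3,3): C(6,3)=20. From there: C(6,2)=15. Total: 300.
Final answer: 300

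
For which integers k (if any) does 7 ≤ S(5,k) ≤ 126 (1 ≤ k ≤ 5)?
2, 3, 4
S(5,1)=1; S(5,2)=15; S(5,3)=25; S(5,4)=10; S(5,5)=1. So valid k = 2, 3, 4.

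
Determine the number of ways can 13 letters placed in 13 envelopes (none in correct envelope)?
2,290,792,932

Working:
Using D(n) = (n-1)[D(n-1) + D(n-2)]:
D(13) = (13-1) × [D(12) + D(11)]
      = 12 × [176214841 + 14684570]
      = 12 × 190899411
      = 2,290,792,932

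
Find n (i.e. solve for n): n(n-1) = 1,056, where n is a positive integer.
n² − n − 1,056 = 0, so n = (1 ± √(1 + 4·1,056))/2 = (1 ± √4,225)/2 = (1 ± 65)/2, i.e. n = 33 or n = -32. Taking the positive root, n = 33 (check: 33×32 = 1,056).
Final answer: 33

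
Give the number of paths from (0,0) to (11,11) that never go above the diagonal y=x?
58,786
Counted by the Catalan number C_11: C_11 = C(22,11)/(11+1) = 705,432/12 = 58,786.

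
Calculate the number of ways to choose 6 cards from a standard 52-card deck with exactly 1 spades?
7,484,841
13 spades and 39 non-spades: C(13,1) × C(39,5) = 13 × 575757 = 7,484,841.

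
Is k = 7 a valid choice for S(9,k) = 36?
No

S(9,7) = 7·S(8,7) + S(8,6) = 7·28 + 266 = 462, which does not equal 36.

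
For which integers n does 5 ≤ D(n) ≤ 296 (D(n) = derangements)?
4, 5, 6
Using D(n) = (n−1)[D(n−1) + D(n−2)] with D(1)=0, D(2)=1: D(3)=2; D(4)=9; D(5)=44; D(6)=265; D(7)=1,854. So valid n = 4, 5, 6.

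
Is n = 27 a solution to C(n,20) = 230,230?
No

C(27,20) = 27·26·25·24·23·22·21·20·19·18·17·16·15·14·13·12·11·10·9·8/20! = 2,160,489,970,321,101,619,200,000/2,432,902,008,176,640,000 = 888,030, which does not equal 230,230.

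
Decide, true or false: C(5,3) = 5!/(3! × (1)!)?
False

Solution: The correct denominator is 3!×2!, giving C(5,3) = 10; the stated RHS is 5!/(3!×1!) = 20 ≠ 10, so the statement does not hold.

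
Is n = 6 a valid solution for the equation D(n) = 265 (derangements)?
Yes

Working:
D(6) = (6-1)·[D(5) + D(4)] = 5·[44 + 9] = 265, which equals 265.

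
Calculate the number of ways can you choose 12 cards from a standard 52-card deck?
206,379,406,870

C(52,12) = 206,379,406,870.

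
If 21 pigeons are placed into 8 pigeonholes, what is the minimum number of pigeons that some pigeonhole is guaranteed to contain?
3

Pigeonhole: ⌈21/8⌉ = 3.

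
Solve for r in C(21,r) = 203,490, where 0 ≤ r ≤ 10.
8

Working:
C(21,r) is increasing for 0 ≤ r ≤ 10. Stepping up (C(21,r+1) = C(21,r)·(21−r)/(r+1)): C(21,1) = 21, C(21,2) = 210, C(21,3) = 1,330, C(21,4) = 5,985, C(21,5) = 20,349, C(21,6) = 54,264, C(21,7) = 116,280, C(21,8) = 203,490 ✓. So r = 8.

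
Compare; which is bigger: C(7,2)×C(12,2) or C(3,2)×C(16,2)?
C(7,2)×C(12,2)
C(7,2)×C(12,2)=1,386, C(3,2)×C(16,2)=360.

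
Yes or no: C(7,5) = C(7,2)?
Symmetry C(n,k) = C(n,n-k): C(7,5) = 21 and C(7,2) = 21. Both sides agree, so the statement holds.
Final answer: Yes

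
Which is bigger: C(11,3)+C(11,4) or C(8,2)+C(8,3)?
C(11,3)+C(11,4)

First=495, Second=84.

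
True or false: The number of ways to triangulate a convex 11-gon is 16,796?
False

Triangulations of a convex 11-gon are counted by the Catalan number C_9: C_9 = C(18,9)/(9+1) = 48,620/10 = 4,862.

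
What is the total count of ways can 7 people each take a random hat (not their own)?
Using D(n) = (n-1)[D(n-1) + D(n-2)]:
D(7) = (7-1) × [D(6) + D(5)]
      = 6 × [265 + 44]
      = 6 × 309
      = 1,854
Final answer: 1,854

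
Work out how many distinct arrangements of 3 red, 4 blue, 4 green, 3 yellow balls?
4,204,200

Solution: Multinomial: 14!/(3! × 4! × 4! × 3!) = 4,204,200.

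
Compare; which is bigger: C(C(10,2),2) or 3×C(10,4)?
C(C(10,2),2)

Reasoning: C(C(10,2),2)=990, 3×C(10,4)=630.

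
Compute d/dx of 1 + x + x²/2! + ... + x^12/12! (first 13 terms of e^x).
1 + x + x²/2! + ... + x^11/11!

Reasoning: Differentiating term by term gives the first 12 terms of e^x.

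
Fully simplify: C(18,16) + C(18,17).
By Pascal's identity: C(19,17) = 171.

Answer: 171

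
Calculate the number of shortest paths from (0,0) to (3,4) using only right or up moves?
35

Solution: Choose 3 rights from 7 moves: C(7,3) = 35.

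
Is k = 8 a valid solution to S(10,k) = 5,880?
S(10,8) = 8·S(9,8) + S(9,7) = 8·36 + 462 = 750, which does not equal 5,880.

Answer: No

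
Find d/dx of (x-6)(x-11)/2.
(2x - 17)/2

Reasoning: d/dx[(x-6)(x-11)] = (x-11) + (x-6) = 2x - 17. Dividing by 2 gives (2x - 17)/2.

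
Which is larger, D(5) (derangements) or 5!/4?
D(5)
D(5) = (5-1)·[D(4) + D(3)] = 4·[9 + 2] = 44; 5!/4 = 120/4 = 30.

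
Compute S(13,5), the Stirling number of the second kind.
7,508,501
Using the Stirling recurrence: S(n,k) = k·S(n-1,k) + S(n-1,k-1)
S(13,5) = 5·S(12,5) + S(12,4)
         = 5·1379400 + 611501
         = 6897000 + 611501
         = 7,508,501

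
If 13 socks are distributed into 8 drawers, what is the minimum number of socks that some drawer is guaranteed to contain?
2

Working:
Pigeonhole: ⌈13/8⌉ = 2.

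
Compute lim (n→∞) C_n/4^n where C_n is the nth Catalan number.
0

Working:
C_n ~ 4^n/(n^(3/2)√π), so n^0·C_n/4^n ~ n^(0 − 3/2)/√π → 0.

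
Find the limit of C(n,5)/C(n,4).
∞

Reasoning: C(n,5)/C(n,4) = (n-4)/5 → ∞ as n → ∞.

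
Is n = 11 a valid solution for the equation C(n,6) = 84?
No

Working:
C(11,6) = 11·10·9·8·7·6/6! = 332,640/720 = 462, which does not equal 84.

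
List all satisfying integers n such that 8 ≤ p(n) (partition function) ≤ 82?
6, 7, 8, 9, 10, 11, 12

Working:
Tabulating p(n) via p(n) = p(n−1) + p(n−2) − p(n−5) − p(n−7) + …: p(5)=7; p(6)=11; p(7)=15; p(8)=22; p(9)=30; p(10)=42; p(11)=56; p(12)=77; p(13)=101. So valid n = 6, 7, 8, 9, 10, 11, 12.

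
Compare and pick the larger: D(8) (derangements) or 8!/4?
D(8)

Explanation: D(8) = (8-1)·[D(7) + D(6)] = 7·[1,854 + 265] = 14,833; 8!/4 = 40,320/4 = 10,080.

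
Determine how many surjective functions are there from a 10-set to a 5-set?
5,103,000

Solution: Onto functions = 5! × S(10,5)
First compute S(10,5) via recurrence:
Using the Stirling recurrence: S(n,k) = k·S(n-1,k) + S(n-1,k-1)
S(10,5) = 5·S(9,5) + S(9,4)
         = 5·6951 + 7770
         = 34755 + 7770
         = 42,525
Then: 120 × 42525 = 5,103,000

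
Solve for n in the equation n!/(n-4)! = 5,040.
10
n!/(n-4)! = n×(n-1)×(n-2)×(n-3), a product of 4 consecutive integers ≈ (n−1.5)^4. 5,040^(1/4) + 1.5 ≈ 9.9; check n = 10: 10×9×8×7 = 5,040 ✓. So n = 10.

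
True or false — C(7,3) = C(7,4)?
True

Working:
Symmetry C(n,k) = C(n,n-k): C(7,3) = 35 and C(7,4) = 35. Both sides agree, so the statement holds.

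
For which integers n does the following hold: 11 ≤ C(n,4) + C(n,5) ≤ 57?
6, 7

C(5,4)+C(5,5)=6; C(6,4)+C(6,5)=21; C(7,4)+C(7,5)=56; C(8,4)+C(8,5)=126. So valid n = 6, 7.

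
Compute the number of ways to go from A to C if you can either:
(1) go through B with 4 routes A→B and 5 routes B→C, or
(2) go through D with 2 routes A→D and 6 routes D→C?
32

Working:
Route via B: 4×5=20. Route via D: 2×6=12. Total: 32.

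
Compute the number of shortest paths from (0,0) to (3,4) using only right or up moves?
35

Choose 3 rights from 7 moves: C(7,3) = 35.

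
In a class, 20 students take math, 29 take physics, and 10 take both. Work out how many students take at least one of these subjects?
39

Explanation: |A∪B| = |A|+|B|-|A∩B| = 20+29-10 = 39.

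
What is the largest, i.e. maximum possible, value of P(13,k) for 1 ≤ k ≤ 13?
6,227,020,800

Explanation: P(13,k) increases in k, so maximum at k = 13: 13! = 6,227,020,800.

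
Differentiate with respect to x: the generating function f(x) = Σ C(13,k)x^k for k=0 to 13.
Σ k·C(13,k)x^(k-1) for k=1 to 13

Term-by-term differentiation gives Σ k·C(13,k)x^{k-1} for k=1 to 13.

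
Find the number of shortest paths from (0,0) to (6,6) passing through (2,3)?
To (2,3): C(5,2)=10. From there: C(7,4)=35. Total: 350.

Answer: 350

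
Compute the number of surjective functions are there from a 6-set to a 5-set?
Onto functions = 5! × S(6,5)
First compute S(6,5) via recurrence:
Using the Stirling recurrence: S(n,k) = k·S(n-1,k) + S(n-1,k-1)
S(6,5) = 5·S(5,5) + S(5,4)
         = 5·1 + 10
         = 5 + 10
         = 15
Then: 120 × 15 = 1,800

Answer: 1,800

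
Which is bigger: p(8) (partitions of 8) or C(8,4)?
C(8,4)
Pentagonal recurrence p(n) = p(n−1) + p(n−2) − p(n−5) − p(n−7) + …: p(8) = p(7) + p(6) − p(3) − p(1) = 15 + 11 − 3 − 1 = 22; C(8,4) = 70.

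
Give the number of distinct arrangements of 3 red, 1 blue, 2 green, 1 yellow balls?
420

Explanation: Multinomial: 7!/(3! × 1! × 2! × 1!) = 420.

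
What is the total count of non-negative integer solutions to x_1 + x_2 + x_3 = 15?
136

Working:
C(15+3-1, 3-1) = 136.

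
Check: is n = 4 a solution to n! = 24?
Yes

Working:
4! = 4·3! = 4·6 = 24, which equals 24.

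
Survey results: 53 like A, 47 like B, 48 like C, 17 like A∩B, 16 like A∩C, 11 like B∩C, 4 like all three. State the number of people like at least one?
|A∪B∪C| = 53+47+48-17-16-11+4 = 108.

Answer: 108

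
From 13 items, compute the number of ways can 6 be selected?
1,716

C(13,6) = 13! / (6! × (13-6)!)
         = 13! / (6! × 7!)
         = 1,716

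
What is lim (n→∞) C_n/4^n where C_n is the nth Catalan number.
C_n ~ 4^n/(n^(3/2)√π), so n^0·C_n/4^n ~ n^(0 − 3/2)/√π → 0.
Final answer: 0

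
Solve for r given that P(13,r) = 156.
P(13,r) = 13·12·…·(13−r+1), a product of r factors. Multiplying down from 13: 13 = 13; 13·12 = 156 ✓ (2 factors). So r = 2.

Answer: 2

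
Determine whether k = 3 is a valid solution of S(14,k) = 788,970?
Yes

Working:
S(14,3) = 3·S(13,3) + S(13,2) = 3·261,625 + 4,095 = 788,970, which equals 788,970.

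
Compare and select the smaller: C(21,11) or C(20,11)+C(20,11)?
C(21,11)=352,716; C(20,11)+C(20,11)=167,960+167,960=335,920.

Answer: C(20,11)+C(20,11)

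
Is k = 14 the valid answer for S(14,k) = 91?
No

Working:
S(14,14) = 14·S(13,14) + S(13,13) = 14·0 + 1 = 1, which does not equal 91.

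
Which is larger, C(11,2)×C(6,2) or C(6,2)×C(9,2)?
C(11,2)×C(6,2)

Solution: C(11,2)×C(6,2)=825, C(6,2)×C(9,2)=540.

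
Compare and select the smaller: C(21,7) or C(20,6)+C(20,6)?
C(20,6)+C(20,6)
C(21,7)=116,280; C(20,6)+C(20,6)=38,760+38,760=77,520.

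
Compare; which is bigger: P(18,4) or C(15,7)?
P(18,4)

Working:
P(18,4)=73,440, C(15,7)=6,435.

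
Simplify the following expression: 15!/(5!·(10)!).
3,003

Working:
This is C(15,5) = 3,003.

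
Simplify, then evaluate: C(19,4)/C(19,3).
4

Reasoning: C(n,k+1)/C(n,k) = (n−k)/(k+1). Here (19−3)/(3+1) = 16/4 = 4.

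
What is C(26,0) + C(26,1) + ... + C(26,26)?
67,108,864
Sum of binomial coefficients = 2^26 = 67,108,864.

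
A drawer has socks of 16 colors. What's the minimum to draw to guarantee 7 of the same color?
97

Worst case: 6 of each = 96. One more: 97.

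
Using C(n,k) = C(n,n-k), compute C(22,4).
7,315

Working:
C(22,4) = C(22,18) = 7,315.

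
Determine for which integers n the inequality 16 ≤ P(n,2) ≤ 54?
5, 6, 7

Reasoning: P(4,2)=12; P(5,2)=20; P(6,2)=30; P(7,2)=42; P(8,2)=56. So valid n = 5, 6, 7.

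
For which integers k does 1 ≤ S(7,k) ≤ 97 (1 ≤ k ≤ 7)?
S(7,1)=1; S(7,2)=63; S(7,3)=301; S(7,4)=350; S(7,5)=140; S(7,6)=21; S(7,7)=1. So valid k = 1, 2, 6, 7.
Final answer: 1, 2, 6, 7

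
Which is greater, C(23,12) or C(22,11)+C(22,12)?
By Pascal's identity: C(23,12) = C(22,11)+C(22,12) = 1,352,078. Equal.

Answer: Equal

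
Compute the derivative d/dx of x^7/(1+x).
Quotient rule: [7x^{6}(1+x) - x^7]/(1+x)².
Final answer: (7x^6(1+x) - x^7)/(1+x)²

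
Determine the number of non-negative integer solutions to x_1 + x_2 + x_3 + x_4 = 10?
286

Working:
C(10+4-1, 4-1) = 286.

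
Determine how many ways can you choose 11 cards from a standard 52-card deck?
C(52,11) = 60,403,728,840.
Final answer: 60,403,728,840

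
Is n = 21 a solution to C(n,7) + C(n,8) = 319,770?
C(21,7) + C(21,8) = 116,280 + 203,490 = 319,770, which equals 319,770.
Final answer: Yes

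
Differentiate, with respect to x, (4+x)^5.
Using the power rule: d/dx (4+x)^5 = 5(4+x)^{4}.
Final answer: 5(4+x)^4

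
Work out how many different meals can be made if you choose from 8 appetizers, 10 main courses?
80

Solution: By the multiplication principle: 8 × 10 = 80.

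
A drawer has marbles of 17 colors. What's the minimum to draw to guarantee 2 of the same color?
18

Working:
Worst case: 1 of each = 17. One more: 18.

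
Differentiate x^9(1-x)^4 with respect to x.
9x^8(1-x)^4 - 4x^9(1-x)^3

Explanation: Product rule: 9x^{8}(1-x)^{4} + x^9·(-4)(1-x)^{3}.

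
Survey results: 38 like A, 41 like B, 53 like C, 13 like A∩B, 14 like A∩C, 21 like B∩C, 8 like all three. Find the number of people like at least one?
92

Explanation: |A∪B∪C| = 38+41+53-13-14-21+8 = 92.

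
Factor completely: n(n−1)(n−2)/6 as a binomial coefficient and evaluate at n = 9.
C(n,3); C(9,3) = 84

Working:
n(n−1)(n−2)/6 = n!/(3!(n−3)!) = C(n,3). At n = 9: C(9,3) = 84.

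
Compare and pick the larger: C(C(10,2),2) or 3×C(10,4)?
C(C(10,2),2)

Explanation: C(C(10,2),2)=990, 3×C(10,4)=630.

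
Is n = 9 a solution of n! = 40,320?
No

Reasoning: 9! = 9·8! = 9·40,320 = 362,880, which does not equal 40,320.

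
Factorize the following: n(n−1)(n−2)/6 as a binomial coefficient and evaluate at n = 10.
C(n,3); C(10,3) = 120

Solution: n(n−1)(n−2)/6 = n!/(3!(n−3)!) = C(n,3). At n = 10: C(10,3) = 120.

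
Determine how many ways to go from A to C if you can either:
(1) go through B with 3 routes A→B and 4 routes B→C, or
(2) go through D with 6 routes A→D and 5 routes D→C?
42
Route via B: 3×4=12. Route via D: 6×5=30. Total: 42.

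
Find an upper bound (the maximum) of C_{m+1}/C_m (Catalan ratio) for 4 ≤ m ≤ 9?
38/11

C_{m+1}/C_m = 2(2m+1)/(m+2), which increases with m. Maximum at m = 9: 2·19/11 = 38/11.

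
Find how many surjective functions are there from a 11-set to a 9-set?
419,126,400

Onto functions = 9! × S(11,9)
First compute S(11,9) via recurrence:
Using the Stirling recurrence: S(n,k) = k·S(n-1,k) + S(n-1,k-1)
S(11,9) = 9·S(10,9) + S(10,8)
         = 9·45 + 750
         = 405 + 750
         = 1,155
Then: 362880 × 1155 = 419,126,400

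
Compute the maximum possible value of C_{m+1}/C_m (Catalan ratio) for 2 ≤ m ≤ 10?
7/2

Solution: C_{m+1}/C_m = 2(2m+1)/(m+2), which increases with m. Maximum at m = 10: 2·21/12 = 7/2.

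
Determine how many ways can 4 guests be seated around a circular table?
6

Solution: Circular arrangements: (4-1)! = 6.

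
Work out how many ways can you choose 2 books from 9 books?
36

Reasoning: C(9,2) = 9! / (2! × (9-2)!)
         = 9! / (2! × 7!)
         = 36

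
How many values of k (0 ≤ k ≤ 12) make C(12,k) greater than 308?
5

Working:
Row 12 is unimodal and symmetric about k=12/2. C(12,3)=220 ≤ 308; C(12,4)=495 > 308; by symmetry C(12,k) > 308 for k = 4..8. That's 8 - 4 + 1 = 5 values.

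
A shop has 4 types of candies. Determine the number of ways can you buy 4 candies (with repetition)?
Stars and bars: C(4+4-1, 4) = C(7, 4) = 35.

Answer: 35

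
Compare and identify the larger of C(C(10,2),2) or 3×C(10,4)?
C(C(10,2),2)
C(C(10,2),2)=990, 3×C(10,4)=630.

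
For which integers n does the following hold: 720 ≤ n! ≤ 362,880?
6, 7, 8, 9
n! is strictly increasing; 6! = 720 and 9! = 362,880, so valid n = 6, 7, 8, 9.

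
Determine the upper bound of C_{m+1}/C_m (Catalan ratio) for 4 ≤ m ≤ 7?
C_{m+1}/C_m = 2(2m+1)/(m+2), which increases with m. Maximum at m = 7: 2·15/9 = 10/3.
Final answer: 10/3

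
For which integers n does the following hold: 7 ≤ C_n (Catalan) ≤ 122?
C_3=5; C_4=14; C_5=42; C_6=132. So valid n = 4, 5.
Final answer: 4, 5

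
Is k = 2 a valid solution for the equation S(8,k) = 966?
No

Solution: S(8,2) = 2·S(7,2) + S(7,1) = 2·63 + 1 = 127, which does not equal 966.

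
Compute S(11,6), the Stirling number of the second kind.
Using the Stirling recurrence: S(n,k) = k·S(n-1,k) + S(n-1,k-1)
S(11,6) = 6·S(10,6) + S(10,5)
         = 6·22827 + 42525
         = 136962 + 42525
         = 179,487
Final answer: 179,487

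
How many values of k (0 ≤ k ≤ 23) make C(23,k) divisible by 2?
8

Working:
Checking C(23,k) mod 2 for k = 0..23: divisible at k = 8, 9, 10, 11, 12, 13, 14, 15. That's 8 values.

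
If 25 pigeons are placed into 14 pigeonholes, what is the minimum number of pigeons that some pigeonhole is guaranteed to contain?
2

Solution: Pigeonhole: ⌈25/14⌉ = 2.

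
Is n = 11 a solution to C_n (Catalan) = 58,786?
Yes
C_11 = C(22,11)/(11+1) = 705,432/12 = 58,786, which equals 58,786.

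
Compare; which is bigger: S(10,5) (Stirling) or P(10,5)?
S(10,5)

Solution: S(10,5) = 5·S(9,5) + S(9,4) = 5·6,951 + 7,770 = 42,525; P(10,5) = 30,240.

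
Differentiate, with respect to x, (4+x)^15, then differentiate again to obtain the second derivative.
210(4+x)^13

Solution: First derivative: 15(4+x)^{14}. Second derivative: 15·14·(4+x)^{13} = 210(4+x)^{13}.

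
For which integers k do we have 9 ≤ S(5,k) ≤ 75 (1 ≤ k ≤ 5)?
2, 3, 4

S(5,1)=1; S(5,2)=15; S(5,3)=25; S(5,4)=10; S(5,5)=1. So valid k = 2, 3, 4.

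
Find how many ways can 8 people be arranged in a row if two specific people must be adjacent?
10,080

Treat pair as unit: (8-1)! arrangements × 2 internal orders = 10,080.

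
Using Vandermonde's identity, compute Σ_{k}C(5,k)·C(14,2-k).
171
= C(5+14,2) = C(19,2) = 171.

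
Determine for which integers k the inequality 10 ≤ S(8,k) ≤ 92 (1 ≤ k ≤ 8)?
7

Working:
S(8,1)=1; S(8,2)=127; S(8,3)=966; S(8,4)=1,701; S(8,5)=1,050; S(8,6)=266; S(8,7)=28; S(8,8)=1. So valid k = 7.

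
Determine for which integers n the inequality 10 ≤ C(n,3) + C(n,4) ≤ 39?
5, 6

Working:
C(4,3)+C(4,4)=5; C(5,3)+C(5,4)=15; C(6,3)+C(6,4)=35; C(7,3)+C(7,4)=70. So valid n = 5, 6.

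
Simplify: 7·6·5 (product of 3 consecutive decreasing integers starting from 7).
210
This is P(7,3) = 7!/(4)! = 210.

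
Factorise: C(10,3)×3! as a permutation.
P(10,3)

Solution: C(10,3)×3! = [10!/(3!(7)!)]×3! = 10!/(7)! = P(10,3) = 720.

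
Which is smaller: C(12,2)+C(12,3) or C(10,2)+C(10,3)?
C(10,2)+C(10,3)
First=286, Second=165.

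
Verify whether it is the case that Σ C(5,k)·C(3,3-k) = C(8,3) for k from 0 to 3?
Vandermonde's identity gives C(8,3) = 56; RHS C(8,3) = 56.

Answer: True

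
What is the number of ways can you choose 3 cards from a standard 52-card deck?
22,100

Reasoning: C(52,3) = 22,100.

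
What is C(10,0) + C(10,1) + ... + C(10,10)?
1,024

Sum of binomial coefficients = 2^10 = 1,024.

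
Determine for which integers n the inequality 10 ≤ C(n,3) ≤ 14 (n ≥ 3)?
5

Working:
C(4,3)=4; C(5,3)=10; C(6,3)=20. So valid n = 5.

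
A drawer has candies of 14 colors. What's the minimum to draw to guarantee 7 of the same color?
85

Solution: Worst case: 6 of each = 84. One more: 85.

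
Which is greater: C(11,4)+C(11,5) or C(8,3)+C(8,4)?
C(11,4)+C(11,5)
First=792, Second=126.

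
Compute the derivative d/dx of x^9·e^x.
Product rule: d/dx[x^9]·e^x + x^9·d/dx[e^x] = 9x^{8}e^x + x^9e^x.

Answer: (9x^8 + x^9)e^x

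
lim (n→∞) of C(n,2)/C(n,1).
∞

C(n,2)/C(n,1) = (n-1)/2 → ∞ as n → ∞.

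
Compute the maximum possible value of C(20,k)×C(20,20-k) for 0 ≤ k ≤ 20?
34,134,779,536

Explanation: C(20,k)·C(20,20-k) = C(20,k)², maximised at the centre k = 10: C(20,10)² = 34,134,779,536.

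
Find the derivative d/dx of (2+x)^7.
7(2+x)^6

Using the power rule: d/dx (2+x)^7 = 7(2+x)^{6}.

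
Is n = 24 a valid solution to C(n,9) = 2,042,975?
C(24,9) = 24·23·22·21·20·19·18·17·16/9! = 474,467,051,520/362,880 = 1,307,504, which does not equal 2,042,975.
Final answer: No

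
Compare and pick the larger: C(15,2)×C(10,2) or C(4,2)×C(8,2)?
C(15,2)×C(10,2)=4,725, C(4,2)×C(8,2)=168.
Final answer: C(15,2)×C(10,2)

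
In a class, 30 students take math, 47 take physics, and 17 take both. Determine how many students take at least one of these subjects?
60

|A∪B| = |A|+|B|-|A∩B| = 30+47-17 = 60.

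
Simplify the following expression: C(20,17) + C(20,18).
1,330

Solution: By Pascal's identity: C(21,18) = 1,330.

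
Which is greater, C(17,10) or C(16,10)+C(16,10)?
C(17,10)=19,448; C(16,10)+C(16,10)=8,008+8,008=16,016.
Final answer: C(17,10)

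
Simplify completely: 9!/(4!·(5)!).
126

Working:
This is C(9,4) = 126.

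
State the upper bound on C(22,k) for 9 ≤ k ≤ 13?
705,432

Explanation: C(22,k) is maximised at the centre of the row: C(22,11) = 705,432.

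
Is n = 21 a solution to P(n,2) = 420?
Yes

Reasoning: P(21,2) = 21·20 = 420, which equals 420.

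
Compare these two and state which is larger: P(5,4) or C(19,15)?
C(19,15)

Working:
P(5,4)=120, C(19,15)=3,876.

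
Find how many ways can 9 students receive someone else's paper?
133,496

Using D(n) = (n-1)[D(n-1) + D(n-2)]:
D(9) = (9-1) × [D(8) + D(7)]
      = 8 × [14833 + 1854]
      = 8 × 16687
      = 133,496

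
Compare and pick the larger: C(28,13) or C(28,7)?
C(28,13)

Solution: C(28,13)=37,442,160, C(28,7)=1,184,040.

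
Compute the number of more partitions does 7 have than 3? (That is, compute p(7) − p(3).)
12

Working:
Pentagonal recurrence p(n) = p(n−1) + p(n−2) − p(n−5) − p(n−7) + …: p(7) = p(6) + p(5) − p(2) − p(0) = 11 + 7 − 2 − 1 = 15.
p(3) = p(2) + p(1) = 2 + 1 = 3.
Difference = 15 − 3 = 12.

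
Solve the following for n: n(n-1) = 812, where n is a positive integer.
29

n² − n − 812 = 0, so n = (1 ± √(1 + 4·812))/2 = (1 ± √3,249)/2 = (1 ± 57)/2, i.e. n = 29 or n = -28. Taking the positive root, n = 29 (check: 29×28 = 812).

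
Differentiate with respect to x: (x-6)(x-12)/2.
d/dx[(x-6)(x-12)] = (x-12) + (x-6) = 2x - 18. Dividing by 2 gives (2x - 18)/2.
Final answer: (2x - 18)/2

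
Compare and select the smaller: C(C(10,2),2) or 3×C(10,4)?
C(C(10,2),2)=990, 3×C(10,4)=630.
Final answer: 3×C(10,4)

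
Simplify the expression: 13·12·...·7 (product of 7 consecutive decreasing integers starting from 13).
This is P(13,7) = 13!/(6)! = 8,648,640.
Final answer: 8,648,640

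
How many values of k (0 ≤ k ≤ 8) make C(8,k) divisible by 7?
Checking C(8,k) mod 7 for k = 0..8: divisible at k = 2, 3, 4, 5, 6. That's 5 values.

Answer: 5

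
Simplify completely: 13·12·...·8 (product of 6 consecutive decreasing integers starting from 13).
1,235,520

This is P(13,6) = 13!/(7)! = 1,235,520.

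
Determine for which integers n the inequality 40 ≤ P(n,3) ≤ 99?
5
P(4,3)=24; P(5,3)=60; P(6,3)=120. So valid n = 5.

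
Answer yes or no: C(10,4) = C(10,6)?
Yes
Symmetry C(n,k) = C(n,n-k): C(10,4) = 210 and C(10,6) = 210. Both sides agree, so the statement holds.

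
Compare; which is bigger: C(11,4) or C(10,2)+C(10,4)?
C(11,4)=330; C(10,2)+C(10,4)=45+210=255.

Answer: C(11,4)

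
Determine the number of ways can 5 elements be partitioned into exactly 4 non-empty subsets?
10

Reasoning: This equals S(5,4), the Stirling number of the 2nd kind.
Using the Stirling recurrence: S(n,k) = k·S(n-1,k) + S(n-1,k-1)
S(5,4) = 4·S(4,4) + S(4,3)
         = 4·1 + 6
         = 4 + 6
         = 10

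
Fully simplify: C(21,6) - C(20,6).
C(21,6) - C(20,6) = C(20,5) = 15,504.

Answer: 15,504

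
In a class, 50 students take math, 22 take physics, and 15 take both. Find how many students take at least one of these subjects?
57
|A∪B| = |A|+|B|-|A∩B| = 50+22-15 = 57.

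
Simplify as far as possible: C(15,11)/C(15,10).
5/11

Explanation: C(n,k+1)/C(n,k) = (n−k)/(k+1). Here (15−10)/(10+1) = 5/11 = 5/11.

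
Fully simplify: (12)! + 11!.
(12)! + 11! = (12)·11! + 11! = (12+1)·11! = 13·11! = 518,918,400.
Final answer: 518,918,400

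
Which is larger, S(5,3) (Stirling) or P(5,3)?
P(5,3)
S(5,3) = 3·S(4,3) + S(4,2) = 3·6 + 7 = 25; P(5,3) = 60.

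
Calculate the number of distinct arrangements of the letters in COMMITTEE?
45,360

Working:
Word has 9 letters (C=1, O=1, M=2, I=1, T=2, E=2). Arrangements: 9!/Π(k!) = 45,360.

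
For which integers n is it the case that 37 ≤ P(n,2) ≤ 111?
7, 8, 9, 10, 11

P(6,2)=30; P(7,2)=42; P(8,2)=56; P(9,2)=72; P(10,2)=90; P(11,2)=110; P(12,2)=132. So valid n = 7, 8, 9, 10, 11.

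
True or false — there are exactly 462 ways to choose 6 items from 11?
True

Reasoning: C(11,6) = 462.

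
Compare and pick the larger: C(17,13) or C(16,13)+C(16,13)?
C(17,13)

Explanation: C(17,13)=2,380; C(16,13)+C(16,13)=560+560=1,120.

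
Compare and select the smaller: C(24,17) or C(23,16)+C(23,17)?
Equal

By Pascal's identity: C(24,17) = C(23,16)+C(23,17) = 346,104. Equal.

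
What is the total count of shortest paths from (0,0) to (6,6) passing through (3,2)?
To (3,2): C(5,3)=10. From there: C(7,3)=35. Total: 350.
Final answer: 350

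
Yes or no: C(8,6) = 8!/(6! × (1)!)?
No
The correct denominator is 6!×2!, giving C(8,6) = 28; the stated RHS is 8!/(6!×1!) = 56 ≠ 28, so the statement does not hold.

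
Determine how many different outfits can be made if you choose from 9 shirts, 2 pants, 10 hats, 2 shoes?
By the multiplication principle: 9 × 2 × 10 × 2 = 360.

Answer: 360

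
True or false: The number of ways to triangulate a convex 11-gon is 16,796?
False

Solution: Triangulations of a convex 11-gon are counted by the Catalan number C_9: C_9 = C(18,9)/(9+1) = 48,620/10 = 4,862.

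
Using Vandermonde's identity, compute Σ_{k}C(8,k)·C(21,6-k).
475,020

= C(8+21,6) = C(29,6) = 475,020.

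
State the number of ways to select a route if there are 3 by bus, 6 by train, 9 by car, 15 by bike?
33
By the addition principle: 3 + 6 + 9 + 15 = 33.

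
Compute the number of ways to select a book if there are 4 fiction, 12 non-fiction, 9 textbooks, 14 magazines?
39

By the addition principle: 4 + 12 + 9 + 14 = 39.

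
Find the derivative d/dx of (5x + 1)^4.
20(5x + 1)^3

Working:
Chain rule: 4(5x+1)^{3} × 5 = 20(5x+1)^{3}.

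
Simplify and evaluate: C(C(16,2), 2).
7,140

Explanation: C(16,2) = 120, then C(120, 2) = 7,140.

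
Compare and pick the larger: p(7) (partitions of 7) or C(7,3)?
C(7,3)

Working:
Pentagonal recurrence p(n) = p(n−1) + p(n−2) − p(n−5) − p(n−7) + …: p(7) = p(6) + p(5) − p(2) − p(0) = 11 + 7 − 2 − 1 = 15; C(7,3) = 35.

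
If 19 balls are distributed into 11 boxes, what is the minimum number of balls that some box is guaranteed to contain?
2

Reasoning: Pigeonhole: ⌈19/11⌉ = 2.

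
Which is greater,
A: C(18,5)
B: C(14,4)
A

Explanation: A=C(18,5)=8,568, B=C(14,4)=1,001.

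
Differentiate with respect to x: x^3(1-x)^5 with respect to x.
Product rule: 3x^{2}(1-x)^{5} + x^3·(-5)(1-x)^{4}.

Answer: 3x^2(1-x)^5 - 5x^3(1-x)^4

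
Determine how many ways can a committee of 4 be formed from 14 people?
1,001
C(14,4) = 14! / (4! × (14-4)!)
         = 14! / (4! × 10!)
         = 1,001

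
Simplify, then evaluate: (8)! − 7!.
35,280

Reasoning: (8)! − 7! = (8)·7! − 7! = (8−1)·7! = 7·7! = 35,280.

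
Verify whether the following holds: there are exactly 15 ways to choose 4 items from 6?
C(6,4) = 15.
Final answer: True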